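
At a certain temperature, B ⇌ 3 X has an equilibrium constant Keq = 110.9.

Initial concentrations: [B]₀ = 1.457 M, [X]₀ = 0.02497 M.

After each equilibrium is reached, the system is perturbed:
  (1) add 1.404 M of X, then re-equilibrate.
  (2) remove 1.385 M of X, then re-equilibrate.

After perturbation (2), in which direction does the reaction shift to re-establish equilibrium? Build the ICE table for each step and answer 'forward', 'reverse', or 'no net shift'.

Q₀ = 1.0686e-05 vs Keq = 110.9 ⇒ Q<K, forward
Step 1:
                   B          X
  I            1.457    0.02497
  C           -1.113       3.34
  E           0.3436      3.365
  solve Keq expr → x = 1.113; check Q = 110.9
Then add 1.404 M of X.
Step 2:
                   B          X
  I           0.3436      4.769
  C           0.2465    -0.7394
  E           0.5901       4.03
  solve Keq expr → x = -0.2465; check Q = 110.9
Then remove 1.385 M of X.
Step 3:
                   B          X
  I           0.5901      2.645
  C          -0.2434     0.7303
  E           0.3467      3.375
  solve Keq expr → x = 0.2434; check Q = 110.9

Direction: forward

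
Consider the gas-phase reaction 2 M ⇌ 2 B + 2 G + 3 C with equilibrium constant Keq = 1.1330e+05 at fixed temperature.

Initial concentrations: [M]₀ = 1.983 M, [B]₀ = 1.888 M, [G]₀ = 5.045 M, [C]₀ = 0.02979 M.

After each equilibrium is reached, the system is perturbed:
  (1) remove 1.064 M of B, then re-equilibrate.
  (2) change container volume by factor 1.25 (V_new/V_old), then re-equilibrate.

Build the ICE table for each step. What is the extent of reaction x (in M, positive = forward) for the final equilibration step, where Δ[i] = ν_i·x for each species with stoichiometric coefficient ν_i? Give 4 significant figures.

Q₀ = 6.0995e-04 vs Keq = 1.1330e+05 ⇒ Q<K, forward
Step 1:
                  M         B         G         C
  init        1.983     1.888     5.045   0.02979
  Δ          -1.689     1.689     1.689     2.534
  eq         0.2938     3.577     6.734     2.564
  solve Keq expr → x = 0.8446; check Q = 1.1330e+05
Then remove 1.064 M of B.
Step 2:
                  M         B         G         C
  init       0.2938     2.513     6.734     2.564
  Δ        -0.06705   0.06705   0.06705    0.1006
  eq         0.2267      2.58     6.801     2.664
  solve Keq expr → x = 0.03352; check Q = 1.1330e+05
Then change container volume by factor 1.25 (V_new/V_old).
Step 3:
                  M         B         G         C
  init       0.1814     2.064     5.441     2.131
  Δ         -0.0654    0.0654    0.0654   0.09811
  eq          0.116      2.13     5.506     2.229
  solve Keq expr → x = 0.0327; check Q = 1.1330e+05

x = 0.0327 M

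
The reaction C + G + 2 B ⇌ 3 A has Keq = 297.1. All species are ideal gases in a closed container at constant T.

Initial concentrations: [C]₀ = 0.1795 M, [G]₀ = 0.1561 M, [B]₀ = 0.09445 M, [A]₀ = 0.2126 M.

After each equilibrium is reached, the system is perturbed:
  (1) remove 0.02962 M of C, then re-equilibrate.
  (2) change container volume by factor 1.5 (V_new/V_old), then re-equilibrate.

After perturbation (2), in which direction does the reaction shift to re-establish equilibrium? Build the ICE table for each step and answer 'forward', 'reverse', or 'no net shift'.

Q₀ = 38.44 vs Keq = 297.1 ⇒ Q<K, forward
Step 1:
                    C           G           B           A
  Initial      0.1795      0.1561     0.09445      0.2126
  Change     -0.01952    -0.01952    -0.03903     0.05855
  Equil          0.16      0.1366     0.05542      0.2712
  solve Keq expr → x = 0.01952; check Q = 297.1
Then remove 0.02962 M of C.
Step 2:
                    C           G           B           A
  Initial      0.1304      0.1366     0.05542      0.2712
  Change     0.001729    0.001729    0.003458   -0.005187
  Equil        0.1321      0.1383     0.05887       0.266
  solve Keq expr → x = -0.001729; check Q = 297.1
Then change container volume by factor 1.5 (V_new/V_old).
Step 3:
                    C           G           B           A
  Initial     0.08806     0.09221     0.03925      0.1773
  Change     0.002386    0.002386    0.004773   -0.007159
  Equil       0.09045     0.09459     0.04402      0.1702
  solve Keq expr → x = -0.002386; check Q = 297.1

Direction: reverse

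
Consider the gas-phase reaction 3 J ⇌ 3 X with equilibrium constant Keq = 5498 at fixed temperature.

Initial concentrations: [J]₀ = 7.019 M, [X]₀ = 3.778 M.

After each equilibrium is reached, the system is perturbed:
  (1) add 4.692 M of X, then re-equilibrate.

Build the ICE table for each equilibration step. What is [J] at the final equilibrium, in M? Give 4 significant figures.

Q₀ = 0.1559 vs Keq = 5498 ⇒ Q<K, forward
Step 1:
                  J         X
  I           7.019     3.778
  C           -6.44      6.44
  E          0.5789     10.22
  solve Keq expr → x = 2.147; check Q = 5498
Then add 4.692 M of X.
Step 2:
                  J         X
  I          0.5789     14.91
  C          0.2516   -0.2516
  E          0.8305     14.66
  solve Keq expr → x = -0.08386; check Q = 5498

[J]_eq = 0.8305 M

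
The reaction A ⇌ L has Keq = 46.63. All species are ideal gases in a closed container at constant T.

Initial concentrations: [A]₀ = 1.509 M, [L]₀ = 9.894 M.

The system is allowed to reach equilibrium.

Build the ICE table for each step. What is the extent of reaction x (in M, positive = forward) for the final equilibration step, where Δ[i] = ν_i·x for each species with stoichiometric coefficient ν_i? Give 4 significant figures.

x = 1.27 M

Q₀ = 6.557 vs Keq = 46.63 ⇒ Q<K, forward
Step 1:
                    A           L
  Initial       1.509       9.894
  Change        -1.27        1.27
  Equil        0.2394       11.16
  solve Keq expr → x = 1.27; check Q = 46.63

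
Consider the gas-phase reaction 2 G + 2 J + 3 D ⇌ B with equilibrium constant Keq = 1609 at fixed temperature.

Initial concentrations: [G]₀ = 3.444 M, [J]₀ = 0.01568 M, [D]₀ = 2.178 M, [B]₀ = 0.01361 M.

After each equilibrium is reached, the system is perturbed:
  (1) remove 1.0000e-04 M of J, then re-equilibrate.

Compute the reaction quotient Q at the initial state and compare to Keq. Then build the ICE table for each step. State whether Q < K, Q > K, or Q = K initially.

Q₀ = 0.4517; Q < K (proceeds forward)

Q₀ = 0.4517 vs Keq = 1609 ⇒ Q<K, forward
Step 1:
                   G          J          D          B
  I            3.444    0.01568      2.178    0.01361
  C         -0.01534   -0.01534   -0.02302   0.007672
  E            3.429 3.3531e-04      2.155    0.02128
  solve Keq expr → x = 0.007672; check Q = 1609
Then remove 1.0000e-04 M of J.
Step 2:
                   G          J          D          B
  I            3.429 2.3531e-04      2.155    0.02128
  C       9.9563e-05 9.9563e-05 1.4934e-04 -4.9782e-05
  E            3.429 3.3487e-04      2.155    0.02123
  solve Keq expr → x = -4.9782e-05; check Q = 1609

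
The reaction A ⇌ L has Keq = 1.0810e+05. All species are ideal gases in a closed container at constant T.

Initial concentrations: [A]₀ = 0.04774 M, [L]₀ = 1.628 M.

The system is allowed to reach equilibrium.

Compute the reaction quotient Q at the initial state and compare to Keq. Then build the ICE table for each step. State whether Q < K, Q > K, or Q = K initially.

Q₀ = 34.1 vs Keq = 1.0810e+05 ⇒ Q<K, forward
Step 1:
                    A           L
  init        0.04774       1.628
  Δ          -0.04772     0.04772
  eq       1.5502e-05       1.676
  solve Keq expr → x = 0.04772; check Q = 1.0810e+05

Q₀ = 34.1; Q < K (proceeds forward)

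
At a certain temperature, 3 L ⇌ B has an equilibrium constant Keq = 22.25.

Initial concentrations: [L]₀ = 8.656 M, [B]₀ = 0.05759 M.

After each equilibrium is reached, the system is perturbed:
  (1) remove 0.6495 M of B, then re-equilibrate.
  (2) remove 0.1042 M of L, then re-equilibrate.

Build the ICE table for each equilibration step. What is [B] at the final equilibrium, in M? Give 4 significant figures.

[B]_eq = 2.107 M

Q₀ = 8.8796e-05 vs Keq = 22.25 ⇒ Q<K, forward
Step 1:
                    L           B
  I             8.656     0.05759
  C            -8.156       2.719
  E            0.4997       2.776
  solve Keq expr → x = 2.719; check Q = 22.25
Then remove 0.6495 M of B.
Step 2:
                    L           B
  I            0.4997       2.127
  C          -0.04149     0.01383
  E            0.4582       2.141
  solve Keq expr → x = 0.01383; check Q = 22.25
Then remove 0.1042 M of L.
Step 3:
                    L           B
  I             0.354       2.141
  C            0.1018    -0.03392
  E            0.4558       2.107
  solve Keq expr → x = -0.03392; check Q = 22.25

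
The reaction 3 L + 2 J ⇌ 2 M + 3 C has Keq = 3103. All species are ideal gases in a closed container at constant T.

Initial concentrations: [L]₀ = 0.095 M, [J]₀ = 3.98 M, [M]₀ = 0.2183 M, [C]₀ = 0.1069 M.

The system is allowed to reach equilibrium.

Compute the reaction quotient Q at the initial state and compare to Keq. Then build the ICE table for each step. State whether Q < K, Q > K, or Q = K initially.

Q₀ = 0.004287 vs Keq = 3103 ⇒ Q<K, forward
Step 1:
                   L          J          M          C
  init         0.095       3.98     0.2183     0.1069
  Δ         -0.09264   -0.06176    0.06176    0.09264
  eq        0.002356      3.918     0.2801     0.1995
  solve Keq expr → x = 0.03088; check Q = 3103

Q₀ = 0.004287; Q < K (proceeds forward)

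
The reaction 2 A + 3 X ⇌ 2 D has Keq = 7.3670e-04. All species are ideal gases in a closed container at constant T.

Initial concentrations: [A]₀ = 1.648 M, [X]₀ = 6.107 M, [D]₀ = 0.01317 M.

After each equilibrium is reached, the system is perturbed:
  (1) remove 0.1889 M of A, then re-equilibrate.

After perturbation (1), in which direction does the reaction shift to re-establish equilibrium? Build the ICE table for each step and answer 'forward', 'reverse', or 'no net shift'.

Q₀ = 2.8040e-07 vs Keq = 7.3670e-04 ⇒ Q<K, forward
Step 1:
                   A          X          D
  Initial      1.648      6.107    0.01317
  Change     -0.4161    -0.6241     0.4161
  Equil        1.232      5.483     0.4293
  solve Keq expr → x = 0.208; check Q = 7.3670e-04
Then remove 0.1889 M of A.
Step 2:
                   A          X          D
  Initial      1.043      5.483     0.4293
  Change     0.04376    0.06563   -0.04376
  Equil        1.087      5.548     0.3855
  solve Keq expr → x = -0.02188; check Q = 7.3670e-04

Direction: reverse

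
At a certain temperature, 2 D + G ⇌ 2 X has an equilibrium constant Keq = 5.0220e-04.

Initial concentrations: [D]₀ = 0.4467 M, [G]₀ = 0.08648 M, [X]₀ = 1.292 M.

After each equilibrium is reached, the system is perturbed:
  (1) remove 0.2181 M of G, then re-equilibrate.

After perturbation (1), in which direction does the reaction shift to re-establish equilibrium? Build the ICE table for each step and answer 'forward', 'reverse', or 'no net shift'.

Direction: reverse

Q₀ = 96.73 vs Keq = 5.0220e-04 ⇒ Q>K, reverse
Step 1:
                   D          G          X
  init        0.4467    0.08648      1.292
  Δ             1.26     0.6298      -1.26
  eq           1.706     0.7163    0.03236
  solve Keq expr → x = -0.6298; check Q = 5.0220e-04
Then remove 0.2181 M of G.
Step 2:
                   D          G          X
  init         1.706     0.4982    0.03236
  Δ          0.00522    0.00261   -0.00522
  eq           1.712     0.5008    0.02714
  solve Keq expr → x = -0.00261; check Q = 5.0220e-04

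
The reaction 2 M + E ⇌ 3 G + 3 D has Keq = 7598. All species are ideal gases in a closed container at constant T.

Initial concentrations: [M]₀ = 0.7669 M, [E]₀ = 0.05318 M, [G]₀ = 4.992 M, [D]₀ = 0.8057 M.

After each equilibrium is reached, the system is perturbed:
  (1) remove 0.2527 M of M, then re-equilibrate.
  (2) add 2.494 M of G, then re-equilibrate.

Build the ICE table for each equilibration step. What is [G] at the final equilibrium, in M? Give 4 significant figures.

Q₀ = 2080 vs Keq = 7598 ⇒ Q<K, forward
Step 1:
                  M         E         G         D
  I          0.7669   0.05318     4.992    0.8057
  C        -0.05768  -0.02884   0.08651   0.08651
  E          0.7092   0.02434     5.079    0.8922
  solve Keq expr → x = 0.02884; check Q = 7598
Then remove 0.2527 M of M.
Step 2:
                  M         E         G         D
  I          0.4565   0.02434     5.079    0.8922
  C         0.03404   0.01702  -0.05106  -0.05106
  E          0.4906   0.04136     5.027    0.8412
  solve Keq expr → x = -0.01702; check Q = 7598
Then add 2.494 M of G.
Step 3:
                  M         E         G         D
  I          0.4906   0.04136     7.521    0.8412
  C         0.06331   0.03165  -0.09496  -0.09496
  E          0.5539   0.07301     7.426    0.7462
  solve Keq expr → x = -0.03165; check Q = 7598

[G]_eq = 7.426 M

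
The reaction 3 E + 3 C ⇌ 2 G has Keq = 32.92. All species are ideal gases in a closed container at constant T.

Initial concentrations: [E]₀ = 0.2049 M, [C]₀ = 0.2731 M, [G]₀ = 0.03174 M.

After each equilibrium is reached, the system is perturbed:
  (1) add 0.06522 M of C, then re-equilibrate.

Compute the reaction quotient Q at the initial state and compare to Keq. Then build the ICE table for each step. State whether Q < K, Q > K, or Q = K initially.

Q₀ = 5.749 vs Keq = 32.92 ⇒ Q<K, forward
Step 1:
                   E          C          G
  I           0.2049     0.2731    0.03174
  C         -0.02898   -0.02898    0.01932
  E           0.1759     0.2441    0.05106
  solve Keq expr → x = 0.009661; check Q = 32.92
Then add 0.06522 M of C.
Step 2:
                   E          C          G
  I           0.1759     0.3093    0.05106
  C         -0.01374   -0.01374   0.009161
  E           0.1622     0.2956    0.06022
  solve Keq expr → x = 0.004581; check Q = 32.92

Q₀ = 5.749; Q < K (proceeds forward)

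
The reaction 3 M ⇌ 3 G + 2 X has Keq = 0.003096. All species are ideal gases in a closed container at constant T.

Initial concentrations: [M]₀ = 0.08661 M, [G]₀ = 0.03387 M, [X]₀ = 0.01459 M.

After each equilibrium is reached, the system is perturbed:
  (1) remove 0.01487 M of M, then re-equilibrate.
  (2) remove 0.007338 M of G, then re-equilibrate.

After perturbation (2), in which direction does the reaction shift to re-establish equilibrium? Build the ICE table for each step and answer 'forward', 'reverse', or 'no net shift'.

Q₀ = 1.2731e-05 vs Keq = 0.003096 ⇒ Q<K, forward
Step 1:
                   M          G          X
  I          0.08661    0.03387    0.01459
  C         -0.03428    0.03428    0.02285
  E          0.05233    0.06815    0.03744
  solve Keq expr → x = 0.01143; check Q = 0.003096
Then remove 0.01487 M of M.
Step 2:
                   M          G          X
  I          0.03746    0.06815    0.03744
  C         0.006348  -0.006348  -0.004232
  E          0.04381     0.0618    0.03321
  solve Keq expr → x = -0.002116; check Q = 0.003096
Then remove 0.007338 M of G.
Step 3:
                   M          G          X
  I          0.04381    0.05446    0.03321
  C        -0.002319   0.002319   0.001546
  E          0.04149    0.05678    0.03476
  solve Keq expr → x = 7.7289e-04; check Q = 0.003096

Direction: forward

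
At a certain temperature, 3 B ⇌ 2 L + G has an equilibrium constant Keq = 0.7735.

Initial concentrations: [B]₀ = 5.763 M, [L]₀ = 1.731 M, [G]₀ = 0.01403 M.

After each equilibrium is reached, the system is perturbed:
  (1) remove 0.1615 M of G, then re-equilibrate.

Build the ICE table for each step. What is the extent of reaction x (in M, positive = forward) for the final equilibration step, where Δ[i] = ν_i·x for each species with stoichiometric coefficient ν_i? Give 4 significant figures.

Q₀ = 2.1964e-04 vs Keq = 0.7735 ⇒ Q<K, forward
Step 1:
                    B           L           G
  init          5.763       1.731     0.01403
  Δ            -3.081       2.054       1.027
  eq            2.682       3.785       1.041
  solve Keq expr → x = 1.027; check Q = 0.7735
Then remove 0.1615 M of G.
Step 2:
                    B           L           G
  init          2.682       3.785      0.8796
  Δ          -0.09062     0.06041     0.03021
  eq            2.591       3.846      0.9098
  solve Keq expr → x = 0.03021; check Q = 0.7735

x = 0.03021 M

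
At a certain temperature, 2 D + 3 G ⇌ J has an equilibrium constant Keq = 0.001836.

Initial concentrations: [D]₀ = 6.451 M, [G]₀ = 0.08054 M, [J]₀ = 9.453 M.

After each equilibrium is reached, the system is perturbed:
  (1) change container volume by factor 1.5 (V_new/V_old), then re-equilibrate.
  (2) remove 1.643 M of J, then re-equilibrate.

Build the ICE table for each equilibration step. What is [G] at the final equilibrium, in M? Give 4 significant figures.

[G]_eq = 3.521 M

Q₀ = 434.8 vs Keq = 0.001836 ⇒ Q>K, reverse
Step 1:
                  D         G         J
  Initial     6.451   0.08054     9.453
  Change      2.495     3.742    -1.247
  Equil       8.946     3.822     8.206
  solve Keq expr → x = -1.247; check Q = 0.001836
Then change container volume by factor 1.5 (V_new/V_old).
Step 2:
                  D         G         J
  Initial     5.964     2.548      5.47
  Change     0.8868      1.33   -0.4434
  Equil       6.851     3.879     5.027
  solve Keq expr → x = -0.4434; check Q = 0.001836
Then remove 1.643 M of J.
Step 3:
                  D         G         J
  Initial     6.851     3.879     3.384
  Change    -0.2385   -0.3577    0.1192
  Equil       6.612     3.521     3.503
  solve Keq expr → x = 0.1192; check Q = 0.001836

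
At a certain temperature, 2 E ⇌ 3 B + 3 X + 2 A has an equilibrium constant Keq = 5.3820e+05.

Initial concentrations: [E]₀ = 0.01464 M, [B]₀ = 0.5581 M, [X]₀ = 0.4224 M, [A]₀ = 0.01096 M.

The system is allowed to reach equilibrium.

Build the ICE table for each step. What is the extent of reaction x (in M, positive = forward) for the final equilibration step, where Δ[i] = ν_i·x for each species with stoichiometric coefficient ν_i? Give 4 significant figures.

Q₀ = 0.007343 vs Keq = 5.3820e+05 ⇒ Q<K, forward
Step 1:
                   E          B          X          A
  I          0.01464     0.5581     0.4224    0.01096
  C         -0.01464    0.02195    0.02195    0.01464
  E       4.5655e-06     0.5801     0.4444     0.0256
  solve Keq expr → x = 0.007318; check Q = 5.3820e+05

x = 0.007318 M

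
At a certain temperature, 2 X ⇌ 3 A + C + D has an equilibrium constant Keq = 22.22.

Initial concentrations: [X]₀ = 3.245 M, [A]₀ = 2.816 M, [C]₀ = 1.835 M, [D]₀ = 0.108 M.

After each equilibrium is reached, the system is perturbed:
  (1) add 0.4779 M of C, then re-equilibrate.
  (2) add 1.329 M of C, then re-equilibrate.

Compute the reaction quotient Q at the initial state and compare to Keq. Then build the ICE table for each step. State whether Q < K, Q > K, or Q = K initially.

Q₀ = 0.4203 vs Keq = 22.22 ⇒ Q<K, forward
Step 1:
                  X         A         C         D
  I           3.245     2.816     1.835     0.108
  C         -0.9936      1.49    0.4968    0.4968
  E           2.251     4.306     2.332    0.6048
  solve Keq expr → x = 0.4968; check Q = 22.22
Then add 0.4779 M of C.
Step 2:
                  X         A         C         D
  I           2.251     4.306      2.81    0.6048
  C         0.06297  -0.09446  -0.03149  -0.03149
  E           2.314     4.212     2.778    0.5733
  solve Keq expr → x = -0.03149; check Q = 22.22
Then add 1.329 M of C.
Step 3:
                  X         A         C         D
  I           2.314     4.212     4.107    0.5733
  C           0.131   -0.1965  -0.06552  -0.06552
  E           2.445     4.015     4.042    0.5078
  solve Keq expr → x = -0.06552; check Q = 22.22

Q₀ = 0.4203; Q < K (proceeds forward)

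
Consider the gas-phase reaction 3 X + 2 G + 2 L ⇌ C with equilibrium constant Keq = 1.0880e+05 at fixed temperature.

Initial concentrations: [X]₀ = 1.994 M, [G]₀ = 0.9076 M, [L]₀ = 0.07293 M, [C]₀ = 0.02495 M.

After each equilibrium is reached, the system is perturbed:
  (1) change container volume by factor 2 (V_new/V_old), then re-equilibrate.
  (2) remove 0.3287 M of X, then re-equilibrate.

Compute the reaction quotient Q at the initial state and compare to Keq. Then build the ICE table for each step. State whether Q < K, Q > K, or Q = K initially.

Q₀ = 0.7183 vs Keq = 1.0880e+05 ⇒ Q<K, forward
Step 1:
                    X           G           L           C
  Initial       1.994      0.9076     0.07293     0.02495
  Change      -0.1089    -0.07258    -0.07258     0.03629
  Equil         1.885       0.835  3.4714e-04     0.06124
  solve Keq expr → x = 0.03629; check Q = 1.0880e+05
Then change container volume by factor 2 (V_new/V_old).
Step 2:
                    X           G           L           C
  Initial      0.9426      0.4175  1.7357e-04     0.03062
  Change      0.00179    0.001194    0.001194 -5.9678e-04
  Equil        0.9444      0.4187    0.001367     0.03002
  solve Keq expr → x = -5.9678e-04; check Q = 1.0880e+05
Then remove 0.3287 M of X.
Step 3:
                    X           G           L           C
  Initial      0.6157      0.4187    0.001367     0.03002
  Change     0.001779    0.001186    0.001186 -5.9299e-04
  Equil        0.6174      0.4199    0.002553     0.02943
  solve Keq expr → x = -5.9299e-04; check Q = 1.0880e+05

Q₀ = 0.7183; Q < K (proceeds forward)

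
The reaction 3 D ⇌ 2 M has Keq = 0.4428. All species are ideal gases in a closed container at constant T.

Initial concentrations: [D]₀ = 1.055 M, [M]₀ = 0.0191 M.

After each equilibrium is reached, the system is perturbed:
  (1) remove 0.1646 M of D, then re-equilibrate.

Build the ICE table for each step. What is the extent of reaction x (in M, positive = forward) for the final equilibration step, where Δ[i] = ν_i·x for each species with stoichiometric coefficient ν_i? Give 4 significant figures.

x = -0.02912 M

Q₀ = 3.1068e-04 vs Keq = 0.4428 ⇒ Q<K, forward
Step 1:
                    D           M
  Initial       1.055      0.0191
  Change      -0.4459      0.2972
  Equil        0.6091      0.3163
  solve Keq expr → x = 0.1486; check Q = 0.4428
Then remove 0.1646 M of D.
Step 2:
                    D           M
  Initial      0.4445      0.3163
  Change      0.08735    -0.05823
  Equil        0.5319      0.2581
  solve Keq expr → x = -0.02912; check Q = 0.4428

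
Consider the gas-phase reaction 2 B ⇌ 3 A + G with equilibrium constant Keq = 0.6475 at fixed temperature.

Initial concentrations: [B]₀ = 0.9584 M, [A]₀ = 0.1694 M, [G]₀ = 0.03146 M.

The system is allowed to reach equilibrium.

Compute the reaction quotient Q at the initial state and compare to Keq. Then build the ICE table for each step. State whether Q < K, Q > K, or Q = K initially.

Q₀ = 1.6650e-04 vs Keq = 0.6475 ⇒ Q<K, forward
Step 1:
                    B           A           G
  Initial      0.9584      0.1694     0.03146
  Change      -0.4572      0.6858      0.2286
  Equil        0.5012      0.8552      0.2601
  solve Keq expr → x = 0.2286; check Q = 0.6475

Q₀ = 1.6650e-04; Q < K (proceeds forward)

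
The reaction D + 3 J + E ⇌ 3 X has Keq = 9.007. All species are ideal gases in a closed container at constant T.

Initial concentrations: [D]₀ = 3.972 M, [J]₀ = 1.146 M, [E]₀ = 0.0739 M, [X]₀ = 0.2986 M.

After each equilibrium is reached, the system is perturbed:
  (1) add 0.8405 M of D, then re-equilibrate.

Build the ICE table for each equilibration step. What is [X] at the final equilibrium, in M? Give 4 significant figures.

[X]_eq = 0.509 M

Q₀ = 0.06026 vs Keq = 9.007 ⇒ Q<K, forward
Step 1:
                   D          J          E          X
  I            3.972      1.146     0.0739     0.2986
  C         -0.06941    -0.2082   -0.06941     0.2082
  E            3.903     0.9378   0.004491     0.5068
  solve Keq expr → x = 0.06941; check Q = 9.007
Then add 0.8405 M of D.
Step 2:
                   D          J          E          X
  I            4.743     0.9378   0.004491     0.5068
  C       -7.2167e-04  -0.002165 -7.2167e-04   0.002165
  E            4.742     0.9356   0.003769      0.509
  solve Keq expr → x = 7.2167e-04; check Q = 9.007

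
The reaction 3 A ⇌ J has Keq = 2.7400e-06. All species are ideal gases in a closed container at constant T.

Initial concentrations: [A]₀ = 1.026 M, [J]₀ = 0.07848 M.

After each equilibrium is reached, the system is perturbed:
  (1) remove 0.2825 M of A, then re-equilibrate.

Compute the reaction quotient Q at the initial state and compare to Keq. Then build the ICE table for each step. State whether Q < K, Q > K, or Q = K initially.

Q₀ = 0.07266 vs Keq = 2.7400e-06 ⇒ Q>K, reverse
Step 1:
                   A          J
  I            1.026    0.07848
  C           0.2354   -0.07847
  E            1.261 5.4996e-06
  solve Keq expr → x = -0.07847; check Q = 2.7400e-06
Then remove 0.2825 M of A.
Step 2:
                   A          J
  I           0.9789 5.4996e-06
  C       8.7875e-06 -2.9292e-06
  E           0.9789 2.5704e-06
  solve Keq expr → x = -2.9292e-06; check Q = 2.7400e-06

Q₀ = 0.07266; Q > K (proceeds reverse)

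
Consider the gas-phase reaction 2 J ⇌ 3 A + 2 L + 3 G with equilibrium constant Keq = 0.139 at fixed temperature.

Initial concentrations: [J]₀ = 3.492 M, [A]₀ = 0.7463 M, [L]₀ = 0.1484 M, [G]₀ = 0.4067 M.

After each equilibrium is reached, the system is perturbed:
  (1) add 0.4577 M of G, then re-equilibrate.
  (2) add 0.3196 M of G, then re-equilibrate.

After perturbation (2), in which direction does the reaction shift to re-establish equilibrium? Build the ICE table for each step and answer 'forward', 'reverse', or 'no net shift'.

Direction: reverse

Q₀ = 5.0499e-05 vs Keq = 0.139 ⇒ Q<K, forward
Step 1:
                  J         A         L         G
  I           3.492    0.7463    0.1484    0.4067
  C          -0.449    0.6735     0.449    0.6735
  E           3.043      1.42    0.5974      1.08
  solve Keq expr → x = 0.2245; check Q = 0.139
Then add 0.4577 M of G.
Step 2:
                  J         A         L         G
  I           3.043      1.42    0.5974     1.538
  C         0.09877   -0.1482  -0.09877   -0.1482
  E           3.142     1.272    0.4986      1.39
  solve Keq expr → x = -0.04938; check Q = 0.139
Then add 0.3196 M of G.
Step 3:
                  J         A         L         G
  I           3.142     1.272    0.4986     1.709
  C         0.05525  -0.08287  -0.05525  -0.08287
  E           3.197     1.189    0.4434     1.626
  solve Keq expr → x = -0.02762; check Q = 0.139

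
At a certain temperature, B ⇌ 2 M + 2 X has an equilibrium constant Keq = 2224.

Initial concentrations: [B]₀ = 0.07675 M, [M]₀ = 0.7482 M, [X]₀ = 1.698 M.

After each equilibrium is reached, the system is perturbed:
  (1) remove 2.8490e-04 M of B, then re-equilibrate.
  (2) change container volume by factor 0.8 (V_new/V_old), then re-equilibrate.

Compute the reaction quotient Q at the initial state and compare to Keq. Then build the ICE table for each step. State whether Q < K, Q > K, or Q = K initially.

Q₀ = 21.03 vs Keq = 2224 ⇒ Q<K, forward
Step 1:
                   B          M          X
  I          0.07675     0.7482      1.698
  C         -0.07551      0.151      0.151
  E         0.001243     0.8992      1.849
  solve Keq expr → x = 0.07551; check Q = 2224
Then remove 2.8490e-04 M of B.
Step 2:
                   B          M          X
  I       9.5810e-04     0.8992      1.849
  C       2.8258e-04 -5.6516e-04 -5.6516e-04
  E         0.001241     0.8986      1.848
  solve Keq expr → x = -2.8258e-04; check Q = 2224
Then change container volume by factor 0.8 (V_new/V_old).
Step 3:
                   B          M          X
  I         0.001551      1.123      2.311
  C         0.001455   -0.00291   -0.00291
  E         0.003006       1.12      2.308
  solve Keq expr → x = -0.001455; check Q = 2224

Q₀ = 21.03; Q < K (proceeds forward)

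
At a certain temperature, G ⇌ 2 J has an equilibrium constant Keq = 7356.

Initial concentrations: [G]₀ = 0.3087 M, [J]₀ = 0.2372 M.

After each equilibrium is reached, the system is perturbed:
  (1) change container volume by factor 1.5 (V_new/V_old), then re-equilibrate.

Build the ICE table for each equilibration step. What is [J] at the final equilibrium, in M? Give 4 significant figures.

[J]_eq = 0.5696 M

Q₀ = 0.1823 vs Keq = 7356 ⇒ Q<K, forward
Step 1:
                    G           J
  init         0.3087      0.2372
  Δ           -0.3086      0.6172
  eq       9.9239e-05      0.8544
  solve Keq expr → x = 0.3086; check Q = 7356
Then change container volume by factor 1.5 (V_new/V_old).
Step 2:
                    G           J
  init     6.6159e-05      0.5696
  Δ       -2.2046e-05  4.4093e-05
  eq       4.4113e-05      0.5696
  solve Keq expr → x = 2.2046e-05; check Q = 7356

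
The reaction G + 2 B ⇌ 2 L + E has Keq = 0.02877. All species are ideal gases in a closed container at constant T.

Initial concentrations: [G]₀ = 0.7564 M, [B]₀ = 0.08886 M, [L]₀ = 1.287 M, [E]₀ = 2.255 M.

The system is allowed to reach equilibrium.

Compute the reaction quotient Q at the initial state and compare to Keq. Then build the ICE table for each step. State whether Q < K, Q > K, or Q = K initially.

Q₀ = 625.4; Q > K (proceeds reverse)

Q₀ = 625.4 vs Keq = 0.02877 ⇒ Q>K, reverse
Step 1:
                  G         B         L         E
  I          0.7564   0.08886     1.287     2.255
  C          0.5543     1.109    -1.109   -0.5543
  E           1.311     1.198    0.1783     1.701
  solve Keq expr → x = -0.5543; check Q = 0.02877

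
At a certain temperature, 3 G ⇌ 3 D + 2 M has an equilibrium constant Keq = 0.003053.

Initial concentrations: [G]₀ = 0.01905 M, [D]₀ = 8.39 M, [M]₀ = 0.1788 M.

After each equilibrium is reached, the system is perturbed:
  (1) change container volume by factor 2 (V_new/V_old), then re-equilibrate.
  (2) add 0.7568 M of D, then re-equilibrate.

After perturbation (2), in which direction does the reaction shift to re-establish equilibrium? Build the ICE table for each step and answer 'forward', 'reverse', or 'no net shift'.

Direction: reverse

Q₀ = 2.7311e+06 vs Keq = 0.003053 ⇒ Q>K, reverse
Step 1:
                    G           D           M
  Initial     0.01905        8.39      0.1788
  Change       0.2677     -0.2677     -0.1784
  Equil        0.2867       8.122  3.6642e-04
  solve Keq expr → x = -0.08922; check Q = 0.003053
Then change container volume by factor 2 (V_new/V_old).
Step 2:
                    G           D           M
  Initial      0.1434       4.061  1.8321e-04
  Change  -2.7319e-04  2.7319e-04  1.8213e-04
  Equil        0.1431       4.061  3.6534e-04
  solve Keq expr → x = 9.1064e-05; check Q = 0.003053
Then add 0.7568 M of D.
Step 3:
                    G           D           M
  Initial      0.1431       4.818  3.6534e-04
  Change   1.2334e-04 -1.2334e-04 -8.2225e-05
  Equil        0.1432       4.818  2.8311e-04
  solve Keq expr → x = -4.1112e-05; check Q = 0.003053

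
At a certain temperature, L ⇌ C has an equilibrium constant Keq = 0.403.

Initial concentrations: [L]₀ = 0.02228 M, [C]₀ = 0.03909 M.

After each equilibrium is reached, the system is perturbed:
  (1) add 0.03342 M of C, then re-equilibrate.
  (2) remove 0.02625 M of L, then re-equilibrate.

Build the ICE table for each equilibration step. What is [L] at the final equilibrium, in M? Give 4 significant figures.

[L]_eq = 0.04885 M

Q₀ = 1.754 vs Keq = 0.403 ⇒ Q>K, reverse
Step 1:
                   L          C
  init       0.02228    0.03909
  Δ          0.02146   -0.02146
  eq         0.04374    0.01763
  solve Keq expr → x = -0.02146; check Q = 0.403
Then add 0.03342 M of C.
Step 2:
                   L          C
  init       0.04374    0.05105
  Δ          0.02382   -0.02382
  eq         0.06756    0.02723
  solve Keq expr → x = -0.02382; check Q = 0.403
Then remove 0.02625 M of L.
Step 3:
                   L          C
  init       0.04131    0.02723
  Δ          0.00754   -0.00754
  eq         0.04885    0.01969
  solve Keq expr → x = -0.00754; check Q = 0.403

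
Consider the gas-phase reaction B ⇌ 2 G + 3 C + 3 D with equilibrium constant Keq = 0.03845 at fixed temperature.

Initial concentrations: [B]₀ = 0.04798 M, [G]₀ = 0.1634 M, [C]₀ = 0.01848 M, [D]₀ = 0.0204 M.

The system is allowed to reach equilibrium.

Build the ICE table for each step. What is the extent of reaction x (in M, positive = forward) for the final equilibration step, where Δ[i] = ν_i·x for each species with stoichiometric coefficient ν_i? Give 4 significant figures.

x = 0.04795 M

Q₀ = 2.9815e-11 vs Keq = 0.03845 ⇒ Q<K, forward
Step 1:
                   B          G          C          D
  Initial    0.04798     0.1634    0.01848     0.0204
  Change    -0.04795    0.09589     0.1438     0.1438
  Equil   3.3132e-05     0.2593     0.1623     0.1642
  solve Keq expr → x = 0.04795; check Q = 0.03845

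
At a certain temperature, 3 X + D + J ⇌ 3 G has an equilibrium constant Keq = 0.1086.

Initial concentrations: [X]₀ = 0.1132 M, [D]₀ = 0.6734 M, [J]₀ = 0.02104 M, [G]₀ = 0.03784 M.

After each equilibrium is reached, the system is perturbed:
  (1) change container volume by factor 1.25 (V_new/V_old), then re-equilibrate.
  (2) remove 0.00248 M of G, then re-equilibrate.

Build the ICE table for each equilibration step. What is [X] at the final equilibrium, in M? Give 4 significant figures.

Q₀ = 2.636 vs Keq = 0.1086 ⇒ Q>K, reverse
Step 1:
                  X         D         J         G
  init       0.1132    0.6734   0.02104   0.03784
  Δ         0.02078  0.006925  0.006925  -0.02078
  eq          0.134    0.6803   0.02797   0.01706
  solve Keq expr → x = -0.006925; check Q = 0.1086
Then change container volume by factor 1.25 (V_new/V_old).
Step 2:
                  X         D         J         G
  init       0.1072    0.5443   0.02237   0.01365
  Δ        0.001611 5.3711e-04 5.3711e-04 -0.001611
  eq         0.1088    0.5448   0.02291   0.01204
  solve Keq expr → x = -5.3711e-04; check Q = 0.1086
Then remove 0.00248 M of G.
Step 3:
                  X         D         J         G
  init       0.1088    0.5448   0.02291   0.00956
  Δ       -0.002118 -7.0600e-04 -7.0600e-04  0.002118
  eq         0.1067    0.5441    0.0222   0.01168
  solve Keq expr → x = 7.0600e-04; check Q = 0.1086

[X]_eq = 0.1067 M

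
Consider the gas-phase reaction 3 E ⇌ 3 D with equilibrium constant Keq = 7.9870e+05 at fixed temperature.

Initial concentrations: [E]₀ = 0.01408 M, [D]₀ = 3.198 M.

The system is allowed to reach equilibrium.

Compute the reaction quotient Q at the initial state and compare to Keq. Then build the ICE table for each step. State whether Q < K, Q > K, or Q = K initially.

Q₀ = 1.1717e+07 vs Keq = 7.9870e+05 ⇒ Q>K, reverse
Step 1:
                   E          D
  I          0.01408      3.198
  C          0.02017   -0.02017
  E          0.03425      3.178
  solve Keq expr → x = -0.006724; check Q = 7.9870e+05

Q₀ = 1.1717e+07; Q > K (proceeds reverse)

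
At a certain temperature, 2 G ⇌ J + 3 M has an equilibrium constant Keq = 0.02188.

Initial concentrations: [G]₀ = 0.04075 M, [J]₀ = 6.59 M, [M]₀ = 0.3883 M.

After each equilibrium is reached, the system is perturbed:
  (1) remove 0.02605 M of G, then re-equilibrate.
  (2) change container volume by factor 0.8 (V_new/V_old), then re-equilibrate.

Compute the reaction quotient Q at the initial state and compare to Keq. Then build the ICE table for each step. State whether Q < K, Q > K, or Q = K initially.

Q₀ = 232.3; Q > K (proceeds reverse)

Q₀ = 232.3 vs Keq = 0.02188 ⇒ Q>K, reverse
Step 1:
                   G          J          M
  init       0.04075       6.59     0.3883
  Δ           0.2182    -0.1091    -0.3273
  eq           0.259      6.481    0.06095
  solve Keq expr → x = -0.1091; check Q = 0.02188
Then remove 0.02605 M of G.
Step 2:
                   G          J          M
  init        0.2329      6.481    0.06095
  Δ           0.0025   -0.00125   -0.00375
  eq          0.2354       6.48     0.0572
  solve Keq expr → x = -0.00125; check Q = 0.02188
Then change container volume by factor 0.8 (V_new/V_old).
Step 3:
                   G          J          M
  init        0.2943        8.1     0.0715
  Δ         0.006025  -0.003013  -0.009038
  eq          0.3003      8.097    0.06246
  solve Keq expr → x = -0.003013; check Q = 0.02188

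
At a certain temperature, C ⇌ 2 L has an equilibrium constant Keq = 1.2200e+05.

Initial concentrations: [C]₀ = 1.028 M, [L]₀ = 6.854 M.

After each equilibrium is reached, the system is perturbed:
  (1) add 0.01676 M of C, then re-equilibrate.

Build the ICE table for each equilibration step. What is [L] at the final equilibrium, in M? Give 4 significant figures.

Q₀ = 45.7 vs Keq = 1.2200e+05 ⇒ Q<K, forward
Step 1:
                    C           L
  Initial       1.028       6.854
  Change       -1.027       2.055
  Equil    6.5053e-04       8.909
  solve Keq expr → x = 1.027; check Q = 1.2200e+05
Then add 0.01676 M of C.
Step 2:
                    C           L
  Initial     0.01741       8.909
  Change     -0.01676     0.03351
  Equil    6.5544e-04       8.942
  solve Keq expr → x = 0.01676; check Q = 1.2200e+05

[L]_eq = 8.942 M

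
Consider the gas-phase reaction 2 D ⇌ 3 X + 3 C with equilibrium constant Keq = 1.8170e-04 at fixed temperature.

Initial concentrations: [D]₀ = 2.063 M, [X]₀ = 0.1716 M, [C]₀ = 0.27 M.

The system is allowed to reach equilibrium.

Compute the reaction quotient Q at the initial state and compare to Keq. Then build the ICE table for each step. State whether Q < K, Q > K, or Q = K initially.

Q₀ = 2.3369e-05; Q < K (proceeds forward)

Q₀ = 2.3369e-05 vs Keq = 1.8170e-04 ⇒ Q<K, forward
Step 1:
                    D           X           C
  Initial       2.063      0.1716        0.27
  Change     -0.05561     0.08342     0.08342
  Equil         2.007       0.255      0.3534
  solve Keq expr → x = 0.02781; check Q = 1.8170e-04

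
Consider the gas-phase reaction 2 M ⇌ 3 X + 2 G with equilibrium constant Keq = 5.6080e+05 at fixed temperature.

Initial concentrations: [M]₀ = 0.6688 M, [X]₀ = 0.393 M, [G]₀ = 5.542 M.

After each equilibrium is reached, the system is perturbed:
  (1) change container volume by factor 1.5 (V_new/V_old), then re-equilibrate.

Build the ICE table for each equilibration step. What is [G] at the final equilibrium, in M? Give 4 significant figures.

Q₀ = 4.168 vs Keq = 5.6080e+05 ⇒ Q<K, forward
Step 1:
                   M          X          G
  init        0.6688      0.393      5.542
  Δ          -0.6554     0.9832     0.6554
  eq         0.01336      1.376      6.197
  solve Keq expr → x = 0.3277; check Q = 5.6080e+05
Then change container volume by factor 1.5 (V_new/V_old).
Step 2:
                   M          X          G
  init      0.008907     0.9174      4.132
  Δ        -0.004006   0.006009   0.004006
  eq        0.004901     0.9234      4.136
  solve Keq expr → x = 0.002003; check Q = 5.6080e+05

[G]_eq = 4.136 M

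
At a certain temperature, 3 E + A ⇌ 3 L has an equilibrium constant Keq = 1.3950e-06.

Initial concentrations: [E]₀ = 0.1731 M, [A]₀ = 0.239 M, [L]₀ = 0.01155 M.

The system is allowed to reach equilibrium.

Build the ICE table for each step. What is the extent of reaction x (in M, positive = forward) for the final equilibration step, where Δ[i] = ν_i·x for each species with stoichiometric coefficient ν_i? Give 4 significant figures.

x = -0.003424 M

Q₀ = 0.001243 vs Keq = 1.3950e-06 ⇒ Q>K, reverse
Step 1:
                  E         A         L
  init       0.1731     0.239   0.01155
  Δ         0.01027  0.003424  -0.01027
  eq         0.1834    0.2424  0.001278
  solve Keq expr → x = -0.003424; check Q = 1.3950e-06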